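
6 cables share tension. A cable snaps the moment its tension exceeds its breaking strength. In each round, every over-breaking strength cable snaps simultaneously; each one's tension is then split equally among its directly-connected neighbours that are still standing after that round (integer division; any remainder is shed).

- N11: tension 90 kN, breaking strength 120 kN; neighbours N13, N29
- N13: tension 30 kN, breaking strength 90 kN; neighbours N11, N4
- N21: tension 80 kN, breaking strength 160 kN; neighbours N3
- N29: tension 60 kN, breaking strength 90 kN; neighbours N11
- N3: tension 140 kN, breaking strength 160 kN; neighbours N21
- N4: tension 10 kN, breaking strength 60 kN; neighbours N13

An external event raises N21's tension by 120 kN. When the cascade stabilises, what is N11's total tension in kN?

90

Round 1 — N21 at 200 > 160. N21 snaps.
  N21 sheds 200 kN to N3: 200 each.
    N3: 140+200 = 340 > 160
Round 2 — N3 snaps.
  N3 sheds 340 kN: no online neighbours, lost.
No further breaks.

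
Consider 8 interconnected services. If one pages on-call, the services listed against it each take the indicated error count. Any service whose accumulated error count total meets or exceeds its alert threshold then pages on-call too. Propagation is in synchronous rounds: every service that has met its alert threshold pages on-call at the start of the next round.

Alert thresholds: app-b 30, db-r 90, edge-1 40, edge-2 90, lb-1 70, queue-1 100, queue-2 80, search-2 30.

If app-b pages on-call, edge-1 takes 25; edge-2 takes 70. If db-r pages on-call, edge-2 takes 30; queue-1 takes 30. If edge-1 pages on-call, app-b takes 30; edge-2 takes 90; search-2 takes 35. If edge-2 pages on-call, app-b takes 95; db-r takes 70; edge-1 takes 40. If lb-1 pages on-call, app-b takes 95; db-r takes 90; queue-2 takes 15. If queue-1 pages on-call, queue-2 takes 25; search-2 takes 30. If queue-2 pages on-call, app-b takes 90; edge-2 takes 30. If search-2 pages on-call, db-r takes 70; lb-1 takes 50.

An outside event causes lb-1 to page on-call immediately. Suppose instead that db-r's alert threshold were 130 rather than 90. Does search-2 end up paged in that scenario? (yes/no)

no

With db-r's alert threshold at 130:
Round 1 — lb-1 pages on-call (initial).
  app-b: +95 → 95 ≥ 30
  db-r: +90 → 90 < 130
  queue-2: +15 → 15 < 80
Round 2 — app-b pages on-call.
  edge-1: +25 → 25 < 40
  edge-2: +70 → 70 < 90
No further pages.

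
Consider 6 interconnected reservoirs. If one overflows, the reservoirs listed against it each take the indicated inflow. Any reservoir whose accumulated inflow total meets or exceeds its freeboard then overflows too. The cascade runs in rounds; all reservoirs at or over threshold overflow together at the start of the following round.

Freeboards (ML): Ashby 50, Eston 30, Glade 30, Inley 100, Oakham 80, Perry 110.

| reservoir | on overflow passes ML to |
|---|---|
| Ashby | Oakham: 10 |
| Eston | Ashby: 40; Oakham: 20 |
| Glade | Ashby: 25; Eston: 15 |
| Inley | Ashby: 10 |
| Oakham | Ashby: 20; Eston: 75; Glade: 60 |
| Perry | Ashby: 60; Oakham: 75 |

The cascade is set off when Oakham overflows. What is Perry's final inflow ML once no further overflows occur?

0

Round 1 — Oakham overflows (initial).
  Ashby: +20 → 20 < 50
  Eston: +75 → 75 ≥ 30
  Glade: +60 → 60 ≥ 30
Round 2 — Eston, Glade overflow.
  Ashby: +40+25 → 85 ≥ 50
Round 3 — Ashby overflows.
No further overflows.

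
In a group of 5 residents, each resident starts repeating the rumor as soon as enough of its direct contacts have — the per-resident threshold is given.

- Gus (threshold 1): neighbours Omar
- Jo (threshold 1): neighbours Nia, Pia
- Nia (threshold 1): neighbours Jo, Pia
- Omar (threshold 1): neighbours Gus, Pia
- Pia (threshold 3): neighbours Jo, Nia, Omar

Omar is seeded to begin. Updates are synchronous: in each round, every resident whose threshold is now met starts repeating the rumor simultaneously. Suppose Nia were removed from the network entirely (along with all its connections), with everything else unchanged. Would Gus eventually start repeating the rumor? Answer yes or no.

yes

With Nia removed:
Round 1 — Omar starts repeating the rumor (initial).
Round 2 — checking thresholds:
  Gus: 1 of 1 neighbours ≥ 1, starts repeating the rumor.
  Pia: 1 of 2 neighbours < 3, below threshold.
Round 3 — no new spreads; cascade stops.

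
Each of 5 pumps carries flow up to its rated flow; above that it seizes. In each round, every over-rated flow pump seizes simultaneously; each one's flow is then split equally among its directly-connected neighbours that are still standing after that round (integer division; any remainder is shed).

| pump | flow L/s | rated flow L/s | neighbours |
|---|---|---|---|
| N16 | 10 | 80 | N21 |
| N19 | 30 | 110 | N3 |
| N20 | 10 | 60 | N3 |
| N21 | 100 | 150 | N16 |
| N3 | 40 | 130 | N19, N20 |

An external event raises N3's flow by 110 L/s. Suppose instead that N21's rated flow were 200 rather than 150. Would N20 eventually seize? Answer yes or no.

With N21's rated flow at 200:
Round 1 — N3 at 150 > 130. N3 seizes.
  N3 sheds 150 L/s to N19, N20: 75 each.
    N19: 30+75 = 105 ≤ 110
    N20: 10+75 = 85 > 60
Round 2 — N20 seizes.
  N20 sheds 85 L/s: no online neighbours, lost.
No further seizures.

yes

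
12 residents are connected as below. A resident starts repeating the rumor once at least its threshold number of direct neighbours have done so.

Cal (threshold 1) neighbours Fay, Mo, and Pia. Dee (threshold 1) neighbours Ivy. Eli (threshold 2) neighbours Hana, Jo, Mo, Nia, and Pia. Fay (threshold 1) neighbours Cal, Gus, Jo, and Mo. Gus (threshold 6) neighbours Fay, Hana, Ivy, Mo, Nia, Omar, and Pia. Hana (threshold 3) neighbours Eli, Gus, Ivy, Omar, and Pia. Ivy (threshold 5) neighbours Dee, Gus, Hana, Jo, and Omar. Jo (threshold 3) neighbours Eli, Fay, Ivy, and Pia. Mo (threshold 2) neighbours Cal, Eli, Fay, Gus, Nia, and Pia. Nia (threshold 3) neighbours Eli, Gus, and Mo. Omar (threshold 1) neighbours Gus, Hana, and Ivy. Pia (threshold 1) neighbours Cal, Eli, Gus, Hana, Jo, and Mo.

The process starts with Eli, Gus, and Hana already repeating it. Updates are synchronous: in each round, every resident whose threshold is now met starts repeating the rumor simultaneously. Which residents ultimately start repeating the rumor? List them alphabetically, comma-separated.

Cal, Eli, Fay, Gus, Hana, Jo, Mo, Nia, Omar, Pia

Round 1 — Eli, Gus, Hana start repeating the rumor (initial).
Round 2 — checking thresholds:
  Fay: 1 of 4 neighbours ≥ 1, starts repeating the rumor.
  Ivy: 2 of 5 neighbours < 5, below threshold.
  Jo: 1 of 4 neighbours < 3, below threshold.
  Mo: 2 of 6 neighbours ≥ 2, starts repeating the rumor.
  Nia: 2 of 3 neighbours < 3, below threshold.
  Omar: 2 of 3 neighbours ≥ 1, starts repeating the rumor.
  Pia: 3 of 6 neighbours ≥ 1, starts repeating the rumor.
Round 3 — checking thresholds:
  Cal: 3 of 3 neighbours ≥ 1, starts repeating the rumor.
  Ivy: 3 of 5 neighbours < 5, below threshold.
  Jo: 3 of 4 neighbours ≥ 3, starts repeating the rumor.
  Nia: 3 of 3 neighbours ≥ 3, starts repeating the rumor.
Round 4 — no new spreads; cascade stops.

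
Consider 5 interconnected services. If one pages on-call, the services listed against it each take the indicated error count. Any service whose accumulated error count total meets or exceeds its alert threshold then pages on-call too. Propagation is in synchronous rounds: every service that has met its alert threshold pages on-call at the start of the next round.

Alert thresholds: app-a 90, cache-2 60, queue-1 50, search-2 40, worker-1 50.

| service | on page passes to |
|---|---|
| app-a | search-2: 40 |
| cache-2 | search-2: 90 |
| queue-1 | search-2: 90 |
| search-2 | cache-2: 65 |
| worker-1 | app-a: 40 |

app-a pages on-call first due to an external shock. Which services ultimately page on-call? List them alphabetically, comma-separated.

Round 1 — app-a pages on-call (initial).
  search-2: +40 → 40 ≥ 40
Round 2 — search-2 pages on-call.
  cache-2: +65 → 65 ≥ 60
Round 3 — cache-2 pages on-call.
No further pages.

app-a, cache-2, search-2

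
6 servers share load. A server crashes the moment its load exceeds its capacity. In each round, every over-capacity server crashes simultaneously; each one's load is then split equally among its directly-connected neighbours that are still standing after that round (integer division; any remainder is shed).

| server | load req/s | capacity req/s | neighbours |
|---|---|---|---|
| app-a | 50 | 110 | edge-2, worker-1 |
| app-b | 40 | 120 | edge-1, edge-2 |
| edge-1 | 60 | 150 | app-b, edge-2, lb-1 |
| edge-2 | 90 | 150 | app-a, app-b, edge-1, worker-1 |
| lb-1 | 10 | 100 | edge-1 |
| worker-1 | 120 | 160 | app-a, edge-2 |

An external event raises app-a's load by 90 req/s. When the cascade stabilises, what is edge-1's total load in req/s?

Round 1 — app-a at 140 > 110. app-a crashes.
  app-a sheds 140 req/s to edge-2, worker-1: 70 each.
    edge-2: 90+70 = 160 > 150
    worker-1: 120+70 = 190 > 160
Round 2 — edge-2, worker-1 crash.
  edge-2 sheds 160 req/s to app-b, edge-1: 80 each.
    app-b: 40+80 = 120 ≤ 120
    edge-1: 60+80 = 140 ≤ 150
  worker-1 sheds 190 req/s: no online neighbours, lost.
No further crashes.

140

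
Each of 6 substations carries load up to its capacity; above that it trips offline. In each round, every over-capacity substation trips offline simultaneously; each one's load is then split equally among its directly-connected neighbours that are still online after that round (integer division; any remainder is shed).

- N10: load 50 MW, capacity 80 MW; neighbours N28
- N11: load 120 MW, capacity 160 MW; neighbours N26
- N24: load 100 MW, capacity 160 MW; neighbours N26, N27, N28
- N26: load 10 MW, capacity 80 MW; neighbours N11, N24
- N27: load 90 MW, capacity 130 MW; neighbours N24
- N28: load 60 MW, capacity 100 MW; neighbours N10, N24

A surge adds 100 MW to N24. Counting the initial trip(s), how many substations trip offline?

4

Round 1 — N24 at 200 > 160. N24 trips offline.
  N24 sheds 200 MW to N26, N27, N28: 66 each (2 lost).
    N26: 10+66 = 76 ≤ 80
    N27: 90+66 = 156 > 130
    N28: 60+66 = 126 > 100
Round 2 — N27, N28 trip offline.
  N27 sheds 156 MW: no online neighbours, lost.
  N28 sheds 126 MW to N10: 126 each.
    N10: 50+126 = 176 > 80
Round 3 — N10 trips offline.
  N10 sheds 176 MW: no online neighbours, lost.
No further trips.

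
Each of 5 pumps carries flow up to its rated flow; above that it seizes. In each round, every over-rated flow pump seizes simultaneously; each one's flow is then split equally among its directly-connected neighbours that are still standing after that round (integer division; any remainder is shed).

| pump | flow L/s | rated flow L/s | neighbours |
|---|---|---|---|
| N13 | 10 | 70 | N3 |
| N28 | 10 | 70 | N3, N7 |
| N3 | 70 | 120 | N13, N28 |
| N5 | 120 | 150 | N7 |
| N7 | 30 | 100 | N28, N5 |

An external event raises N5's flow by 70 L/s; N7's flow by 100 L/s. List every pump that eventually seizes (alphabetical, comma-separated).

N13, N28, N3, N5, N7

Round 1 — N5 at 190 > 150; N7 at 130 > 100. N5, N7 seize.
  N5 sheds 190 L/s: no online neighbours, lost.
  N7 sheds 130 L/s to N28: 130 each.
    N28: 10+130 = 140 > 70
Round 2 — N28 seizes.
  N28 sheds 140 L/s to N3: 140 each.
    N3: 70+140 = 210 > 120
Round 3 — N3 seizes.
  N3 sheds 210 L/s to N13: 210 each.
    N13: 10+210 = 220 > 70
Round 4 — N13 seizes.
  N13 sheds 220 L/s: no online neighbours, lost.
No further seizures.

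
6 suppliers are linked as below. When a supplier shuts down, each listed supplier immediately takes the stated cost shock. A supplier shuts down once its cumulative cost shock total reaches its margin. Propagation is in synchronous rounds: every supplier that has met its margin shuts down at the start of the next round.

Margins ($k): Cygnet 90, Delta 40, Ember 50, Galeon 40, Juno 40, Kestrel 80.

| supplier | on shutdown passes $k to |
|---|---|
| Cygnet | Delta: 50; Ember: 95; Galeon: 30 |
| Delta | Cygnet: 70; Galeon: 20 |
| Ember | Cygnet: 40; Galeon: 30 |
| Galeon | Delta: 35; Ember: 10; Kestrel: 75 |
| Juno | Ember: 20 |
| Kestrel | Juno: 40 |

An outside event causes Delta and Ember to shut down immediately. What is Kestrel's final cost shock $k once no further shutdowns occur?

75

Round 1 — Delta, Ember shut down (initial).
  Cygnet: +70+40 → 110 ≥ 90
  Galeon: +20+30 → 50 ≥ 40
Round 2 — Cygnet, Galeon shut down.
  Kestrel: +75 → 75 < 80
No further shutdowns.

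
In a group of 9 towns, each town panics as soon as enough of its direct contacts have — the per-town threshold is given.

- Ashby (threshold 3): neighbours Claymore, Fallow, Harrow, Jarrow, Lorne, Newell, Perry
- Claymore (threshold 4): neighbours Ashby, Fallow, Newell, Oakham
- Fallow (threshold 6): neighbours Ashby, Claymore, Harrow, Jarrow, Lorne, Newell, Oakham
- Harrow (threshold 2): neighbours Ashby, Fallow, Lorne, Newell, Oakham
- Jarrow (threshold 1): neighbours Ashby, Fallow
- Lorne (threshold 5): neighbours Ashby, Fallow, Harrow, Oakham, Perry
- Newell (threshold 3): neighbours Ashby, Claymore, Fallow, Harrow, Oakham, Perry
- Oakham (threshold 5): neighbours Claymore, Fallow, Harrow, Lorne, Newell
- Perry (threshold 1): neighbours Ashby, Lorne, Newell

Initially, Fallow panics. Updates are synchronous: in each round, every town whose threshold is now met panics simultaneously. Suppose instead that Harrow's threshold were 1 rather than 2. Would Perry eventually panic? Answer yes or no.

yes

With Harrow's threshold at 1:
Round 1 — Fallow panics (initial).
Round 2 — checking thresholds:
  Ashby: 1 of 7 neighbours < 3, holds.
  Claymore: 1 of 4 neighbours < 4, holds.
  Harrow: 1 of 5 neighbours ≥ 1, panics.
  Jarrow: 1 of 2 neighbours ≥ 1, panics.
  Lorne: 1 of 5 neighbours < 5, holds.
  Newell: 1 of 6 neighbours < 3, holds.
  Oakham: 1 of 5 neighbours < 5, holds.
Round 3 — checking thresholds:
  Ashby: 3 of 7 neighbours ≥ 3, panics.
  Claymore: 1 of 4 neighbours < 4, holds.
  Lorne: 2 of 5 neighbours < 5, holds.
  Newell: 2 of 6 neighbours < 3, holds.
  Oakham: 2 of 5 neighbours < 5, holds.
Round 4 — checking thresholds:
  Claymore: 2 of 4 neighbours < 4, holds.
  Lorne: 3 of 5 neighbours < 5, holds.
  Newell: 3 of 6 neighbours ≥ 3, panics.
  Oakham: 2 of 5 neighbours < 5, holds.
  Perry: 1 of 3 neighbours ≥ 1, panics.
Round 5 — no new panics; cascade stops.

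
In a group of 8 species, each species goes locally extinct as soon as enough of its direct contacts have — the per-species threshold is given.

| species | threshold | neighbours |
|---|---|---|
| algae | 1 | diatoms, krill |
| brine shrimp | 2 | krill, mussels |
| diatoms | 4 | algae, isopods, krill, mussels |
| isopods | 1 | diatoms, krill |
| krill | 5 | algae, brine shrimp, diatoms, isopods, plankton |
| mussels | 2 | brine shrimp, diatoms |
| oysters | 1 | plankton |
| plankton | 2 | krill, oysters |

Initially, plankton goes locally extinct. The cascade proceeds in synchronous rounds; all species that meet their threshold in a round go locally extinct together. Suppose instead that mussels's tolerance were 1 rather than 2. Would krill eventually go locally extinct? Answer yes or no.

no

With mussels's tolerance at 1:
Round 1 — plankton goes locally extinct (initial).
Round 2 — checking thresholds:
  krill: 1 of 5 neighbours < 5, holds.
  oysters: 1 of 1 neighbours ≥ 1, goes locally extinct.
Round 3 — no new extinctions; cascade stops.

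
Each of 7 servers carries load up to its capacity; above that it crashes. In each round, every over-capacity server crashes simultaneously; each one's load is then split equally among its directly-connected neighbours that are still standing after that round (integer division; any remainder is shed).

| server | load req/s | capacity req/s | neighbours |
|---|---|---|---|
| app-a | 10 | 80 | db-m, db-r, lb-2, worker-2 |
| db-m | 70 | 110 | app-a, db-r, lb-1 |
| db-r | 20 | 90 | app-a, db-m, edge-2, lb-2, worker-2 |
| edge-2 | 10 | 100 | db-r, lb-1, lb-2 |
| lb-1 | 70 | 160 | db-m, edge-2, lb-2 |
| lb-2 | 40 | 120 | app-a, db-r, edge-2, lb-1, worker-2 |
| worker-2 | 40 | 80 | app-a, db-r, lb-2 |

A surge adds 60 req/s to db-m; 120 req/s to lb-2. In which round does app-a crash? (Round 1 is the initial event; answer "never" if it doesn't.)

Round 1 — db-m at 130 > 110; lb-2 at 160 > 120. db-m, lb-2 crash.
  db-m sheds 130 req/s to app-a, db-r, lb-1: 43 each (1 lost).
    app-a: 10+43 = 53 ≤ 80
    db-r: 20+43 = 63 ≤ 90
    lb-1: 70+43 = 113 ≤ 160
  lb-2 sheds 160 req/s to app-a, db-r, edge-2, lb-1, worker-2: 32 each.
    app-a: 53+32 = 85 > 80
    db-r: 63+32 = 95 > 90
    edge-2: 10+32 = 42 ≤ 100
    lb-1: 113+32 = 145 ≤ 160
    worker-2: 40+32 = 72 ≤ 80
Round 2 — app-a, db-r crash.
  app-a sheds 85 req/s to worker-2: 85 each.
    worker-2: 72+85 = 157 > 80
  db-r sheds 95 req/s to edge-2, worker-2: 47 each (1 lost).
    edge-2: 42+47 = 89 ≤ 100
    worker-2: 157+47 = 204 > 80
Round 3 — worker-2 crashes.
  worker-2 sheds 204 req/s: no online neighbours, lost.
No further crashes.

2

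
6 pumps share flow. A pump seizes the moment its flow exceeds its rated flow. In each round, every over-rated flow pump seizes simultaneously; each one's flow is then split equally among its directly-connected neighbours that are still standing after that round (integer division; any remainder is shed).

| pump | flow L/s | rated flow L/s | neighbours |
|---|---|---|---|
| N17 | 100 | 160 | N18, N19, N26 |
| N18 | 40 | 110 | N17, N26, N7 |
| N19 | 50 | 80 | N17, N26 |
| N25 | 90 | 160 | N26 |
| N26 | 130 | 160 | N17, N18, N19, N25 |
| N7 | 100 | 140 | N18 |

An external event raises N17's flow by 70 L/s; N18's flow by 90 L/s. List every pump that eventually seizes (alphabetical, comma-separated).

Round 1 — N17 at 170 > 160; N18 at 130 > 110. N17, N18 seize.
  N17 sheds 170 L/s to N19, N26: 85 each.
    N19: 50+85 = 135 > 80
    N26: 130+85 = 215 > 160
  N18 sheds 130 L/s to N26, N7: 65 each.
    N26: 215+65 = 280 > 160
    N7: 100+65 = 165 > 140
Round 2 — N19, N26, N7 seize.
  N19 sheds 135 L/s: no online neighbours, lost.
  N26 sheds 280 L/s to N25: 280 each.
    N25: 90+280 = 370 > 160
  N7 sheds 165 L/s: no online neighbours, lost.
Round 3 — N25 seizes.
  N25 sheds 370 L/s: no online neighbours, lost.
No further seizures.

N17, N18, N19, N25, N26, N7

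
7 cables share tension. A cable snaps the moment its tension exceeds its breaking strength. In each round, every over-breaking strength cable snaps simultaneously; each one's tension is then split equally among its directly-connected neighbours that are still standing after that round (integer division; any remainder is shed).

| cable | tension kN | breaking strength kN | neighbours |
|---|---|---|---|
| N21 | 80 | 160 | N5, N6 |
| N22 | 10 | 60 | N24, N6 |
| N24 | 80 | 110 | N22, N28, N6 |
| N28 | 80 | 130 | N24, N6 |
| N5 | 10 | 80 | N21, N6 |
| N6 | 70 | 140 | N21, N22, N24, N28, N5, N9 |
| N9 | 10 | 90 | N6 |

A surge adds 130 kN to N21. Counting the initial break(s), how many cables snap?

6

Round 1 — N21 at 210 > 160. N21 snaps.
  N21 sheds 210 kN to N5, N6: 105 each.
    N5: 10+105 = 115 > 80
    N6: 70+105 = 175 > 140
Round 2 — N5, N6 snap.
  N5 sheds 115 kN: no online neighbours, lost.
  N6 sheds 175 kN to N22, N24, N28, N9: 43 each (3 lost).
    N22: 10+43 = 53 ≤ 60
    N24: 80+43 = 123 > 110
    N28: 80+43 = 123 ≤ 130
    N9: 10+43 = 53 ≤ 90
Round 3 — N24 snaps.
  N24 sheds 123 kN to N22, N28: 61 each (1 lost).
    N22: 53+61 = 114 > 60
    N28: 123+61 = 184 > 130
Round 4 — N22, N28 snap.
  N22 sheds 114 kN: no online neighbours, lost.
  N28 sheds 184 kN: no online neighbours, lost.
No further breaks.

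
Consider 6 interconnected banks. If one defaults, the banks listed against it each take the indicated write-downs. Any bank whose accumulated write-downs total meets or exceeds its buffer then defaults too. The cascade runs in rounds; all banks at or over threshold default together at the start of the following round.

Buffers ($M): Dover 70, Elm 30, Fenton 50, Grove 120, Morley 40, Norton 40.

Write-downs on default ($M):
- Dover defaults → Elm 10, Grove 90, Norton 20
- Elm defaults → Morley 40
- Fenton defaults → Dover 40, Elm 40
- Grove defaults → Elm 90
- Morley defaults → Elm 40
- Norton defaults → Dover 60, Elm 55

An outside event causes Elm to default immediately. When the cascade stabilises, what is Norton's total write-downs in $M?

0

Round 1 — Elm defaults (initial).
  Morley: +40 → 40 ≥ 40
Round 2 — Morley defaults.
No further defaults.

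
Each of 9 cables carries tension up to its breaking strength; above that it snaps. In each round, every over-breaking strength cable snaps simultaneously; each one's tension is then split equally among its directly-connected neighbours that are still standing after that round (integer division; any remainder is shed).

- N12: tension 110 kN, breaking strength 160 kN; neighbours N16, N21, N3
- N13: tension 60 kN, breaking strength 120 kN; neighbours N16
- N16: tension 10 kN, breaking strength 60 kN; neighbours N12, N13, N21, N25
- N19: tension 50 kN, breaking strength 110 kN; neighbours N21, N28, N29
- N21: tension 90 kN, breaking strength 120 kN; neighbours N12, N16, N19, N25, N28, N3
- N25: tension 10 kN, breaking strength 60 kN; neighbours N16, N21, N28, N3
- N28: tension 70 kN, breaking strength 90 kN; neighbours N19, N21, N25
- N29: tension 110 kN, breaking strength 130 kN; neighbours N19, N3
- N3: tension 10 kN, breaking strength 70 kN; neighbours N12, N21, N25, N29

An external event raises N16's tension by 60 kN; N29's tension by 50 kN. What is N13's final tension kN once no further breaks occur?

Round 1 — N16 at 70 > 60; N29 at 160 > 130. N16, N29 snap.
  N16 sheds 70 kN to N12, N13, N21, N25: 17 each (2 lost).
    N12: 110+17 = 127 ≤ 160
    N13: 60+17 = 77 ≤ 120
    N21: 90+17 = 107 ≤ 120
    N25: 10+17 = 27 ≤ 60
  N29 sheds 160 kN to N19, N3: 80 each.
    N19: 50+80 = 130 > 110
    N3: 10+80 = 90 > 70
Round 2 — N19, N3 snap.
  N19 sheds 130 kN to N21, N28: 65 each.
    N21: 107+65 = 172 > 120
    N28: 70+65 = 135 > 90
  N3 sheds 90 kN to N12, N21, N25: 30 each.
    N12: 127+30 = 157 ≤ 160
    N21: 172+30 = 202 > 120
    N25: 27+30 = 57 ≤ 60
Round 3 — N21, N28 snap.
  N21 sheds 202 kN to N12, N25: 101 each.
    N12: 157+101 = 258 > 160
    N25: 57+101 = 158 > 60
  N28 sheds 135 kN to N25: 135 each.
    N25: 158+135 = 293 > 60
Round 4 — N12, N25 snap.
  N12 sheds 258 kN: no online neighbours, lost.
  N25 sheds 293 kN: no online neighbours, lost.
No further breaks.

77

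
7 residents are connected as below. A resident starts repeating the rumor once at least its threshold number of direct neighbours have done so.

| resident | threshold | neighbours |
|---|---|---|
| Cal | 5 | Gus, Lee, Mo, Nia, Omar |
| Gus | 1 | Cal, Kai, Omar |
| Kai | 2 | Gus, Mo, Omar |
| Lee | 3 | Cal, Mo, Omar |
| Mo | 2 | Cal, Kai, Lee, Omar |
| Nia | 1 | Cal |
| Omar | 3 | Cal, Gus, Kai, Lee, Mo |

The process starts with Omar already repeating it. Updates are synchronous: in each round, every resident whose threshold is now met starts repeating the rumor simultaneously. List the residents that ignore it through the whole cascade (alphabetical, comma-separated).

Round 1 — Omar starts repeating the rumor (initial).
Round 2 — checking thresholds:
  Cal: 1 of 5 neighbours < 5, not yet.
  Gus: 1 of 3 neighbours ≥ 1, starts repeating the rumor.
  Kai: 1 of 3 neighbours < 2, not yet.
  Lee: 1 of 3 neighbours < 3, not yet.
  Mo: 1 of 4 neighbours < 2, not yet.
Round 3 — checking thresholds:
  Cal: 2 of 5 neighbours < 5, not yet.
  Kai: 2 of 3 neighbours ≥ 2, starts repeating the rumor.
  Lee: 1 of 3 neighbours < 3, not yet.
  Mo: 1 of 4 neighbours < 2, not yet.
Round 4 — checking thresholds:
  Cal: 2 of 5 neighbours < 5, not yet.
  Lee: 1 of 3 neighbours < 3, not yet.
  Mo: 2 of 4 neighbours ≥ 2, starts repeating the rumor.
Round 5 — no new spreads; cascade stops.

Cal, Lee, Nia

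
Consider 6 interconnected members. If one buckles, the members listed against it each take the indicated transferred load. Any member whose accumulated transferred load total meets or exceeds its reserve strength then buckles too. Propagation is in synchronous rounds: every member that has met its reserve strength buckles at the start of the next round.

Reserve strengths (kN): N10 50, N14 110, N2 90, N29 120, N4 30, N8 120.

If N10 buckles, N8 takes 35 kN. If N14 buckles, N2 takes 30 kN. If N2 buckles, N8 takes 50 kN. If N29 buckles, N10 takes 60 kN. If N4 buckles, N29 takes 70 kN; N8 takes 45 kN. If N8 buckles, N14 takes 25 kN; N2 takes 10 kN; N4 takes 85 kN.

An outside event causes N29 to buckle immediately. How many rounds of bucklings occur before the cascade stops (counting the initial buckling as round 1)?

Round 1 — N29 buckles (initial).
  N10: +60 → 60 ≥ 50
Round 2 — N10 buckles.
  N8: +35 → 35 < 120
No further bucklings.

2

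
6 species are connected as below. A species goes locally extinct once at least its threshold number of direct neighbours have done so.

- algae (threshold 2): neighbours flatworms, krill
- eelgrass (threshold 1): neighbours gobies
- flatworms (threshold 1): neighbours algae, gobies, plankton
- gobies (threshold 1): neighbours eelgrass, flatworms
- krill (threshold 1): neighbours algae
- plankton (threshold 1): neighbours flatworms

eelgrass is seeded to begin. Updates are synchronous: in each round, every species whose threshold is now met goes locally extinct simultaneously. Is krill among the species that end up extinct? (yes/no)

no

Round 1 — eelgrass goes locally extinct (initial).
Round 2 — checking thresholds:
  gobies: 1 of 2 neighbours ≥ 1, goes locally extinct.
Round 3 — checking thresholds:
  flatworms: 1 of 3 neighbours ≥ 1, goes locally extinct.
Round 4 — checking thresholds:
  algae: 1 of 2 neighbours < 2, holds.
  plankton: 1 of 1 neighbours ≥ 1, goes locally extinct.
Round 5 — no new extinctions; cascade stops.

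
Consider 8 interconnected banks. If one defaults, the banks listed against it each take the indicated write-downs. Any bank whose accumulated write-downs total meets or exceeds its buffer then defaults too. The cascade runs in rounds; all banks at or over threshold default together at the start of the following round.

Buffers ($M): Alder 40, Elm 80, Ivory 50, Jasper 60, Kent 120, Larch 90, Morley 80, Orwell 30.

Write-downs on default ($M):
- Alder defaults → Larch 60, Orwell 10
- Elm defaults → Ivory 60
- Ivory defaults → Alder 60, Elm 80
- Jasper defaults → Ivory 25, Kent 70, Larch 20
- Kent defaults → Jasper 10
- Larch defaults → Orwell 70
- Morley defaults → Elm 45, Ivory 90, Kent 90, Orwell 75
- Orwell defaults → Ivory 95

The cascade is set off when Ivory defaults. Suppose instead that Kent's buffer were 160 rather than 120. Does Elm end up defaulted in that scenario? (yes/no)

yes

With Kent's buffer at 160:
Round 1 — Ivory defaults (initial).
  Alder: +60 → 60 ≥ 40
  Elm: +80 → 80 ≥ 80
Round 2 — Alder, Elm default.
  Larch: +60 → 60 < 90
  Orwell: +10 → 10 < 30
No further defaults.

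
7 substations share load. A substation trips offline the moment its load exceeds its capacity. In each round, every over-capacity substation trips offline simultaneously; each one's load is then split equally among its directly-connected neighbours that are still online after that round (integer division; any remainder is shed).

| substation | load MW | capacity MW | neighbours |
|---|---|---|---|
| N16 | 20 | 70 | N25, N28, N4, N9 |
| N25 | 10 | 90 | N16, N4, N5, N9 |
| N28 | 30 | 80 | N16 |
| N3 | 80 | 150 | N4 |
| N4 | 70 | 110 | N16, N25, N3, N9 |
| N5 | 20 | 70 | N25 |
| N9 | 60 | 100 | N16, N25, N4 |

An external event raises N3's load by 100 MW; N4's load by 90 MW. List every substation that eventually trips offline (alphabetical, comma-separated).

Round 1 — N3 at 180 > 150; N4 at 160 > 110. N3, N4 trip offline.
  N3 sheds 180 MW: no online neighbours, lost.
  N4 sheds 160 MW to N16, N25, N9: 53 each (1 lost).
    N16: 20+53 = 73 > 70
    N25: 10+53 = 63 ≤ 90
    N9: 60+53 = 113 > 100
Round 2 — N16, N9 trip offline.
  N16 sheds 73 MW to N25, N28: 36 each (1 lost).
    N25: 63+36 = 99 > 90
    N28: 30+36 = 66 ≤ 80
  N9 sheds 113 MW to N25: 113 each.
    N25: 99+113 = 212 > 90
Round 3 — N25 trips offline.
  N25 sheds 212 MW to N5: 212 each.
    N5: 20+212 = 232 > 70
Round 4 — N5 trips offline.
  N5 sheds 232 MW: no online neighbours, lost.
No further trips.

N16, N25, N3, N4, N5, N9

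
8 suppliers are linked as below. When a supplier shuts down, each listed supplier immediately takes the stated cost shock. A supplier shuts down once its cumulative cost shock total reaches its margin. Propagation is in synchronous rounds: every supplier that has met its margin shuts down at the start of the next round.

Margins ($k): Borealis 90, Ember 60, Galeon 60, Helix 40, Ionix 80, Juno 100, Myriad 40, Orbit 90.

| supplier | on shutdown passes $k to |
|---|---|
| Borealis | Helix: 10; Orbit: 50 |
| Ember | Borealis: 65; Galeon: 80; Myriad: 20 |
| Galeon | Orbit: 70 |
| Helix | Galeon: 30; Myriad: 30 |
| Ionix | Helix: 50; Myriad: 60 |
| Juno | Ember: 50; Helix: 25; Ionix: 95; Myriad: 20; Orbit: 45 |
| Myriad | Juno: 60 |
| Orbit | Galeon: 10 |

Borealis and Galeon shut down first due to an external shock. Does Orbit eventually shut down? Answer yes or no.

Round 1 — Borealis, Galeon shut down (initial).
  Helix: +10 → 10 < 40
  Orbit: +50+70 → 120 ≥ 90
Round 2 — Orbit shuts down.
No further shutdowns.

yes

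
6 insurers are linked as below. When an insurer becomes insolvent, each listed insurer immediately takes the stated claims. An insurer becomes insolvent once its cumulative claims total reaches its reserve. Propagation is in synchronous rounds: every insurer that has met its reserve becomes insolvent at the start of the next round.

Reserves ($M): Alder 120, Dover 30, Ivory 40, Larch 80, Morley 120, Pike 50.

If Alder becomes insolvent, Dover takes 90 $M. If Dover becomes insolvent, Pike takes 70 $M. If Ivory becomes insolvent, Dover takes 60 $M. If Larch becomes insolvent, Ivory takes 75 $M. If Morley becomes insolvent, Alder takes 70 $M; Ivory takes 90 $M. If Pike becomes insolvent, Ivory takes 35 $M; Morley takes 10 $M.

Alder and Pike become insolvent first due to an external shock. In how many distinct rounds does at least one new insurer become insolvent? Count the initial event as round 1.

2

Round 1 — Alder, Pike become insolvent (initial).
  Dover: +90 → 90 ≥ 30
  Ivory: +35 → 35 < 40
  Morley: +10 → 10 < 120
Round 2 — Dover becomes insolvent.
No further insolvencies.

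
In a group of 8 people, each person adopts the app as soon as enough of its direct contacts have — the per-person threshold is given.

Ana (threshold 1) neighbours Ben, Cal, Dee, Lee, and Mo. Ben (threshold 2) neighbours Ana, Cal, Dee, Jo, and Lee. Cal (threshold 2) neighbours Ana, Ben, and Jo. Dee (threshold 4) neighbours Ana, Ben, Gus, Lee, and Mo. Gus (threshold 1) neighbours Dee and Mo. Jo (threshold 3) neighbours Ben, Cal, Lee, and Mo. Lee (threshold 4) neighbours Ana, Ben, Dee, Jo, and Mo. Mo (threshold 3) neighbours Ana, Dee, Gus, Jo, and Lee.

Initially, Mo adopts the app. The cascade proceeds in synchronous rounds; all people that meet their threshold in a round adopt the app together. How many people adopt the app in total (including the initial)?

3

Round 1 — Mo adopts the app (initial).
Round 2 — checking thresholds:
  Ana: 1 of 5 neighbours ≥ 1, adopts the app.
  Dee: 1 of 5 neighbours < 4, holds.
  Gus: 1 of 2 neighbours ≥ 1, adopts the app.
  Jo: 1 of 4 neighbours < 3, holds.
  Lee: 1 of 5 neighbours < 4, holds.
Round 3 — no new adoptions; cascade stops.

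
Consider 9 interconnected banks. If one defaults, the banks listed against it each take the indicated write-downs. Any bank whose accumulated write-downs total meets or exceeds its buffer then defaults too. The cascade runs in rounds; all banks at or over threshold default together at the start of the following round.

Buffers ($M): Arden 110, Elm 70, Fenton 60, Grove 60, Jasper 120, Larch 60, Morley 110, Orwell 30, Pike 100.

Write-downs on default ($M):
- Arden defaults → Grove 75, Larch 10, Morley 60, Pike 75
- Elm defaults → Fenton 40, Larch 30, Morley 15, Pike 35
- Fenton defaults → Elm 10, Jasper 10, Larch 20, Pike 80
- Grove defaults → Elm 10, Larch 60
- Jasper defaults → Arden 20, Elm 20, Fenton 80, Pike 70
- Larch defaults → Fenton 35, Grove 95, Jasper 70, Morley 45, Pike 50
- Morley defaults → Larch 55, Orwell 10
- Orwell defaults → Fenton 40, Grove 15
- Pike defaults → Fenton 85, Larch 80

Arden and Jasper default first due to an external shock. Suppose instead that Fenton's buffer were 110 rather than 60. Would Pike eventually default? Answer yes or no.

yes

With Fenton's buffer at 110:
Round 1 — Arden, Jasper default (initial).
  Elm: +20 → 20 < 70
  Fenton: +80 → 80 < 110
  Grove: +75 → 75 ≥ 60
  Larch: +10 → 10 < 60
  Morley: +60 → 60 < 110
  Pike: +75+70 → 145 ≥ 100
Round 2 — Grove, Pike default.
  Elm: +10 → 30 < 70
  Fenton: +85 → 165 ≥ 110
  Larch: +60+80 → 150 ≥ 60
Round 3 — Fenton, Larch default.
  Elm: +10 → 40 < 70
  Morley: +45 → 105 < 110
No further defaults.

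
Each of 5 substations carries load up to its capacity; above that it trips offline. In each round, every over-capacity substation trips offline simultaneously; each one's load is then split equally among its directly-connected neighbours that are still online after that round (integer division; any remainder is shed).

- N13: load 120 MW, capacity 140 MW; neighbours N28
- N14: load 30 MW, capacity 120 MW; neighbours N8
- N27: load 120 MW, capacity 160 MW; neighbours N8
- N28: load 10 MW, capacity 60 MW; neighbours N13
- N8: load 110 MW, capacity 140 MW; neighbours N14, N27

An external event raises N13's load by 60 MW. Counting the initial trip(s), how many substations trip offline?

Round 1 — N13 at 180 > 140. N13 trips offline.
  N13 sheds 180 MW to N28: 180 each.
    N28: 10+180 = 190 > 60
Round 2 — N28 trips offline.
  N28 sheds 190 MW: no online neighbours, lost.
No further trips.

2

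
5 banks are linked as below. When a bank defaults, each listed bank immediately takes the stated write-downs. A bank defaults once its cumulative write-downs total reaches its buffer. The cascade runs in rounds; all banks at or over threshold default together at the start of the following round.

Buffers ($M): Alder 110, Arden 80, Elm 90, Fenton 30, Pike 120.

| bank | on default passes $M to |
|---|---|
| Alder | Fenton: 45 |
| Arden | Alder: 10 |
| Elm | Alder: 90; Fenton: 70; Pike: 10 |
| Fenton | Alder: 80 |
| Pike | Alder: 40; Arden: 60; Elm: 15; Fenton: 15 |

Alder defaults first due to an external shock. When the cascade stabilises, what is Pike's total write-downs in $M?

0

Round 1 — Alder defaults (initial).
  Fenton: +45 → 45 ≥ 30
Round 2 — Fenton defaults.
No further defaults.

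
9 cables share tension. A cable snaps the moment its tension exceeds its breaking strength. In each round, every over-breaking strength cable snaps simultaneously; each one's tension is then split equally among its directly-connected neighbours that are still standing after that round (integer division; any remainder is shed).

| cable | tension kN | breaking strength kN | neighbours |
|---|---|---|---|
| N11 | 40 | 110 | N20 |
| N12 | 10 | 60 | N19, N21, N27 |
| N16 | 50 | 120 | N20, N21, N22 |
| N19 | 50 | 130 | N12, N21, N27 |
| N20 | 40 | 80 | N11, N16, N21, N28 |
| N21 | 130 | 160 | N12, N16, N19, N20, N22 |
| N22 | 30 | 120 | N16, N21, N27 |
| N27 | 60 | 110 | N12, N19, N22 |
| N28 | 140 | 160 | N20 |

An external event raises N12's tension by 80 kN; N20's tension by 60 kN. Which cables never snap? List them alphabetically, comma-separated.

Round 1 — N12 at 90 > 60; N20 at 100 > 80. N12, N20 snap.
  N12 sheds 90 kN to N19, N21, N27: 30 each.
    N19: 50+30 = 80 ≤ 130
    N21: 130+30 = 160 ≤ 160
    N27: 60+30 = 90 ≤ 110
  N20 sheds 100 kN to N11, N16, N21, N28: 25 each.
    N11: 40+25 = 65 ≤ 110
    N16: 50+25 = 75 ≤ 120
    N21: 160+25 = 185 > 160
    N28: 140+25 = 165 > 160
Round 2 — N21, N28 snap.
  N21 sheds 185 kN to N16, N19, N22: 61 each (2 lost).
    N16: 75+61 = 136 > 120
    N19: 80+61 = 141 > 130
    N22: 30+61 = 91 ≤ 120
  N28 sheds 165 kN: no online neighbours, lost.
Round 3 — N16, N19 snap.
  N16 sheds 136 kN to N22: 136 each.
    N22: 91+136 = 227 > 120
  N19 sheds 141 kN to N27: 141 each.
    N27: 90+141 = 231 > 110
Round 4 — N22, N27 snap.
  N22 sheds 227 kN: no online neighbours, lost.
  N27 sheds 231 kN: no online neighbours, lost.
No further breaks.

N11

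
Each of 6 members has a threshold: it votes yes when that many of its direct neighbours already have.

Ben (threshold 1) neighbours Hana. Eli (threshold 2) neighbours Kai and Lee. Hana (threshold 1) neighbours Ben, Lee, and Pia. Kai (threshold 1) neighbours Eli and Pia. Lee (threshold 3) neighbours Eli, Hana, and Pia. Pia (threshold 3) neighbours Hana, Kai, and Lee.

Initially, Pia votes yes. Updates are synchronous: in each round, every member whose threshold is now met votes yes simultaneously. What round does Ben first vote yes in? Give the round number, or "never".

3

Round 1 — Pia votes yes (initial).
Round 2 — checking thresholds:
  Hana: 1 of 3 neighbours ≥ 1, votes yes.
  Kai: 1 of 2 neighbours ≥ 1, votes yes.
  Lee: 1 of 3 neighbours < 3, below threshold.
Round 3 — checking thresholds:
  Ben: 1 of 1 neighbours ≥ 1, votes yes.
  Eli: 1 of 2 neighbours < 2, below threshold.
  Lee: 2 of 3 neighbours < 3, below threshold.
Round 4 — no new yes votes; cascade stops.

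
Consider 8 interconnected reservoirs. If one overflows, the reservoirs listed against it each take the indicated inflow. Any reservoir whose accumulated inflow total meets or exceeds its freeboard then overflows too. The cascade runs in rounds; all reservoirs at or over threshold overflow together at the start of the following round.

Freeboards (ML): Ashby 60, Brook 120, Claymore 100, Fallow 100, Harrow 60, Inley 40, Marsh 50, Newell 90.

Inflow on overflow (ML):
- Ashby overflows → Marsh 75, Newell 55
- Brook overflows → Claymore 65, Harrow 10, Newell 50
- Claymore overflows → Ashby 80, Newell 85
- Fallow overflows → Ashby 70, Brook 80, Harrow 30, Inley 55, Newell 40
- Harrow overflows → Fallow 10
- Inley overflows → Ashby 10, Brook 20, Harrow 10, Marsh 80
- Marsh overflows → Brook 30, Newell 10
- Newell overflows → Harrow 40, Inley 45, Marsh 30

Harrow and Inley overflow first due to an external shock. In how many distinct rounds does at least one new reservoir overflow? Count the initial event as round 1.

Round 1 — Harrow, Inley overflow (initial).
  Ashby: +10 → 10 < 60
  Brook: +20 → 20 < 120
  Fallow: +10 → 10 < 100
  Marsh: +80 → 80 ≥ 50
Round 2 — Marsh overflows.
  Brook: +30 → 50 < 120
  Newell: +10 → 10 < 90
No further overflows.

2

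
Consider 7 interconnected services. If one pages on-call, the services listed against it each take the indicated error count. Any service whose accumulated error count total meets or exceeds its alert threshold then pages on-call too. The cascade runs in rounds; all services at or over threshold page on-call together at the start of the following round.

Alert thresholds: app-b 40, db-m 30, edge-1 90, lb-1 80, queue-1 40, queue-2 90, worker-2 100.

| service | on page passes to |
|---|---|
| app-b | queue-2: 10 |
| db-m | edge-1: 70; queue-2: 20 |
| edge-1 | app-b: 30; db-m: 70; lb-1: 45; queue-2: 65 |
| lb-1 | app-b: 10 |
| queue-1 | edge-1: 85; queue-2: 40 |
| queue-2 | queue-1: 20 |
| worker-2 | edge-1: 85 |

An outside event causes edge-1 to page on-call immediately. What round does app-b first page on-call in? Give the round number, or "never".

never

Round 1 — edge-1 pages on-call (initial).
  app-b: +30 → 30 < 40
  db-m: +70 → 70 ≥ 30
  lb-1: +45 → 45 < 80
  queue-2: +65 → 65 < 90
Round 2 — db-m pages on-call.
  queue-2: +20 → 85 < 90
No further pages.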